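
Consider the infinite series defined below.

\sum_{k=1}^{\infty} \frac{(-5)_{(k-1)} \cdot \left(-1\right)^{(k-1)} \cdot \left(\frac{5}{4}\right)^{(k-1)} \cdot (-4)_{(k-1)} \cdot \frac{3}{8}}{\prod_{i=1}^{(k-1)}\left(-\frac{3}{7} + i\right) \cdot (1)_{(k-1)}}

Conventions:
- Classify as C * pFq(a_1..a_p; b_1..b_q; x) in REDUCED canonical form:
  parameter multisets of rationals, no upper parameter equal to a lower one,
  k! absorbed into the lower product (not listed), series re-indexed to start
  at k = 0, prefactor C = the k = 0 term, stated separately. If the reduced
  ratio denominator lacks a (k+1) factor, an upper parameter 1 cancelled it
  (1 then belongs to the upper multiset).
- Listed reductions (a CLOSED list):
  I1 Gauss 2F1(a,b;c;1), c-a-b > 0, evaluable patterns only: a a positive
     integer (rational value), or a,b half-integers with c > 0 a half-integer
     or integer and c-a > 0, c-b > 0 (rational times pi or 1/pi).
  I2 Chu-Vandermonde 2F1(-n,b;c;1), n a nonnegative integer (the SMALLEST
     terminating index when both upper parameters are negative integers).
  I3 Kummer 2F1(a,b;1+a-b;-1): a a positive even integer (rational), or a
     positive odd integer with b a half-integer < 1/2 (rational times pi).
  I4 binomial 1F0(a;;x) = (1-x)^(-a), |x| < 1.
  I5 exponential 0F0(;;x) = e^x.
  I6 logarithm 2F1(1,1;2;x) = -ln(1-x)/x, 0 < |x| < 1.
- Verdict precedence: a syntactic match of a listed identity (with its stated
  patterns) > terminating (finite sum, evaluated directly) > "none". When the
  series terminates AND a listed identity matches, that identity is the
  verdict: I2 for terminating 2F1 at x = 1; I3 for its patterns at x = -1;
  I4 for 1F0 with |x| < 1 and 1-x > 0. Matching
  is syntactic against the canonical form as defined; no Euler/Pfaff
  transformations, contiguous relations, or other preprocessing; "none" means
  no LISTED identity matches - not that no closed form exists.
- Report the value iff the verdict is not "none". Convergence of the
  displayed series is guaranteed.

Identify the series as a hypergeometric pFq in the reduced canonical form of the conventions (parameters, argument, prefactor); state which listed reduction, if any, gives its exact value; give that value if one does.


Canonical form: C = \frac{3}{8} times 2F1 with upper {-5, -4}, lower {\frac{4}{7}}, x = -\frac{5}{4}. Verdict: terminating (-4 upstairs). 5 nonzero terms in all; added directly. Value: -\frac{12027}{22528}.

First insight: x = -\frac{5}{4} and (1)_k (prefactor 3/8) is k! itself.
Ratio: r(k) = -\frac{5}{4} * (k-5) (k-4) / [(k+\frac{4}{7}) (k+1)] - rational in k, leading ratio -\frac{5}{4}; with t_0 = \frac{3}{8}, classification follows.


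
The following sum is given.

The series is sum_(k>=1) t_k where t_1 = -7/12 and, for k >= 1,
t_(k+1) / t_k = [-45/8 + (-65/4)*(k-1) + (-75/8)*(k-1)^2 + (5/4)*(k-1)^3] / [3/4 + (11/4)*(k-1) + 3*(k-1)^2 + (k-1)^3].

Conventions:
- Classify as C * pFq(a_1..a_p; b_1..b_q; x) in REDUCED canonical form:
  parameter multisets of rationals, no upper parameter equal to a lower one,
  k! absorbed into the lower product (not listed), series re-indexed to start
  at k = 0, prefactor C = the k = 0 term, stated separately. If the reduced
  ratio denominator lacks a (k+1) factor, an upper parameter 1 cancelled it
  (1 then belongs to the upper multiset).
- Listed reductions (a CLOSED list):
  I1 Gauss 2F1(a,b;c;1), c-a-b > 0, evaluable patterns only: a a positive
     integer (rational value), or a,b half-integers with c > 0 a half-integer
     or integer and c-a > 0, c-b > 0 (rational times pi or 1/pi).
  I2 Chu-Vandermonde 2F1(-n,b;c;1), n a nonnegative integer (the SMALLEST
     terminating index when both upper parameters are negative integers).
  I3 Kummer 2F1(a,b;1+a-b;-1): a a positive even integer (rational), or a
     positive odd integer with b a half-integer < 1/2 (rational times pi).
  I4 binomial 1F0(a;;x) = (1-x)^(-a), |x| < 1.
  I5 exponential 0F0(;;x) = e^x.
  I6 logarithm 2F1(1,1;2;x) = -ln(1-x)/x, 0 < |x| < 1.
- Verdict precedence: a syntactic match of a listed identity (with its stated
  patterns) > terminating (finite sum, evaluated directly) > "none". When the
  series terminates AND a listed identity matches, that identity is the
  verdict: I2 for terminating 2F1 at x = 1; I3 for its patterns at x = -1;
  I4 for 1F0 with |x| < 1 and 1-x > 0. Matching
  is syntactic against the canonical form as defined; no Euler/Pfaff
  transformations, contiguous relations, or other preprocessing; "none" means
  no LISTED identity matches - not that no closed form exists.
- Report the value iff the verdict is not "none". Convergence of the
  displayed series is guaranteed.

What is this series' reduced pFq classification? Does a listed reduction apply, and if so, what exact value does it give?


Reduced: x = 5/4, 2F1, upper = {-9, 1}, lower = {3/2}, C = -7/12. Verdict: terminating - upper -9 stops the sum at k = 9; the 10 terms are added exactly. Hence: -53837/2217072.

Key observation: t_0 = -7/12 here, and factor the ratio over Q (C = -7/12, x = 5/4): negated roots = parameters.
Consecutive-term ratio: r(k) = (5/4) * (k-9) (k+1) / [(k+3/2) (k+1)] - poly over poly, x = (5/4) from leading terms; C = -7/12 at k = 0.


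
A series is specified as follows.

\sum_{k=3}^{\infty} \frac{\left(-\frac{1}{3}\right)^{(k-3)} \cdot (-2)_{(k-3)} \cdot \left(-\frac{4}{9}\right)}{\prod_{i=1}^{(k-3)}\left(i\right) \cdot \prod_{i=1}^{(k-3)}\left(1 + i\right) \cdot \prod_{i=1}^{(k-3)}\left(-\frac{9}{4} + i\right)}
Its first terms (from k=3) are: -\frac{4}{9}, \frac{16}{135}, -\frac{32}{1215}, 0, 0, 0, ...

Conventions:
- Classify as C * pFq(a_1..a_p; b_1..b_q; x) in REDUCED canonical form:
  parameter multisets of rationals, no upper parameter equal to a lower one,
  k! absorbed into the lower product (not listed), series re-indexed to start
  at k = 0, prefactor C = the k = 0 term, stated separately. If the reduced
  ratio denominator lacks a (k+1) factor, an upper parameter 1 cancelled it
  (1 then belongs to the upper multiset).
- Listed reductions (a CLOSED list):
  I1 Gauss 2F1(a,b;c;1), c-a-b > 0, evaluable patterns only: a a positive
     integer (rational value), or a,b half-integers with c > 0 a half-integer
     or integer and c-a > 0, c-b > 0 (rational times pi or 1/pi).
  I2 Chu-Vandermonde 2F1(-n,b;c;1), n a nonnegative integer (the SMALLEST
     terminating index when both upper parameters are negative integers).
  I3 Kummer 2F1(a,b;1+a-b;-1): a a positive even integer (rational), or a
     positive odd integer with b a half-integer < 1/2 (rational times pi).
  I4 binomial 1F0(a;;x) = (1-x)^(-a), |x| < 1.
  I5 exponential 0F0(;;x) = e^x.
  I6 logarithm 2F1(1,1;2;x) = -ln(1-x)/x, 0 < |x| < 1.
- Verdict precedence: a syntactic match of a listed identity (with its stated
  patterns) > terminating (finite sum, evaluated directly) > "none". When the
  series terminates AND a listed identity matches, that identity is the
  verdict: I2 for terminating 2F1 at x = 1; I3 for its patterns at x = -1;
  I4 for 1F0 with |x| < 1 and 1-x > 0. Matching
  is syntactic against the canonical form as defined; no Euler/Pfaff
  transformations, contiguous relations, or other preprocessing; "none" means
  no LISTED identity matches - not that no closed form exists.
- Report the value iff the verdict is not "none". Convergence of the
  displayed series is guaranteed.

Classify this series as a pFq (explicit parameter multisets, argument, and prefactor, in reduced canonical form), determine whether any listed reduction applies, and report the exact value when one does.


This is -\frac{4}{9} * 1F2(-2; -\frac{5}{4}, 2; -\frac{1}{3}) in reduced canonical form. Verdict: terminating at k = 2: the factor (-2)_k kills every later term; summing the 3 survivors is exact. Exact value: -\frac{428}{1215}.

Key observation: x = -\frac{1}{3} and the lower running product (prefactor -4/9) is a rising factorial.
Term ratio: r(k) = -\frac{1}{3} * (k-2) / [(k-\frac{5}{4}) (k+2) (k+1)] - rational in k. x = -\frac{1}{3}; t_0 = -\frac{4}{9}; negate the roots.


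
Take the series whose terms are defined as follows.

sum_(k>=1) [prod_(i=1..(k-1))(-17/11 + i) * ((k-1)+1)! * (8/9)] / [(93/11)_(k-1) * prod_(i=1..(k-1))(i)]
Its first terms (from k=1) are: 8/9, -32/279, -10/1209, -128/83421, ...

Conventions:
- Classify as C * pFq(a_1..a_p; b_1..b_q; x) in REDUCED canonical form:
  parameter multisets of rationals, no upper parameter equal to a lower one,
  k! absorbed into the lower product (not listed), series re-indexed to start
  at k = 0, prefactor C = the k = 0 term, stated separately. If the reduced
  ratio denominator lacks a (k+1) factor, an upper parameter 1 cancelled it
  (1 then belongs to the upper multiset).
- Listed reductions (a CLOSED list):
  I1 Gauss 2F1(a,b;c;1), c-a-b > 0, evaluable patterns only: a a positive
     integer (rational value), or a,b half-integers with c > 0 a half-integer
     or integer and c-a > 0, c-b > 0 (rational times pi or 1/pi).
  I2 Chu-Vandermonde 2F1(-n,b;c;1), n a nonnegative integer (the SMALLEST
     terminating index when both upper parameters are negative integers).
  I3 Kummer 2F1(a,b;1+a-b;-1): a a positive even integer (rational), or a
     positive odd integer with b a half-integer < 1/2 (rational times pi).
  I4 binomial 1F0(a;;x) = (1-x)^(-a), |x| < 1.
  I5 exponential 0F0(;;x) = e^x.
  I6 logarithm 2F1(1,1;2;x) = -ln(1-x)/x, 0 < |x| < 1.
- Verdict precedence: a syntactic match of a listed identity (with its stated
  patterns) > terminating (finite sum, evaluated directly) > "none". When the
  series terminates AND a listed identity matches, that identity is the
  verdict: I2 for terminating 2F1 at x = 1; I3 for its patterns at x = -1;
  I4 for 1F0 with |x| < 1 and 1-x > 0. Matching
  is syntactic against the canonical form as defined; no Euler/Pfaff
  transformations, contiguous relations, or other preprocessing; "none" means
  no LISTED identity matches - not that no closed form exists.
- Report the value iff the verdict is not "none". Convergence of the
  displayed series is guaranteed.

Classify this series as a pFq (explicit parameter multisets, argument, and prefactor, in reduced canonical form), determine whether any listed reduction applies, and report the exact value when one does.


x = 1 here; the reduced form reads 2F1, upper {-6/11, 2}, lower {93/11}, C = 8/9. Verdict: Gauss (I1, integer-parameter pattern) applies (x = 1: the Gamma ratio telescopes since c-a-b = 7 > 0 and a = 2 in Z>0). Hence: 5822/7623.

Structural cue: from the first term 8/9: the factorial ratio (C = 8/9, x = 1) (k+a-1)!/(a-1)! is a rising factorial (a)_k.
Adjacent-term ratio: r(k) = 1 * (k-6/11) (k+2) / [(k+93/11) (k+1)] - rational in k. x = 1; t_0 = 8/9; negate the roots.


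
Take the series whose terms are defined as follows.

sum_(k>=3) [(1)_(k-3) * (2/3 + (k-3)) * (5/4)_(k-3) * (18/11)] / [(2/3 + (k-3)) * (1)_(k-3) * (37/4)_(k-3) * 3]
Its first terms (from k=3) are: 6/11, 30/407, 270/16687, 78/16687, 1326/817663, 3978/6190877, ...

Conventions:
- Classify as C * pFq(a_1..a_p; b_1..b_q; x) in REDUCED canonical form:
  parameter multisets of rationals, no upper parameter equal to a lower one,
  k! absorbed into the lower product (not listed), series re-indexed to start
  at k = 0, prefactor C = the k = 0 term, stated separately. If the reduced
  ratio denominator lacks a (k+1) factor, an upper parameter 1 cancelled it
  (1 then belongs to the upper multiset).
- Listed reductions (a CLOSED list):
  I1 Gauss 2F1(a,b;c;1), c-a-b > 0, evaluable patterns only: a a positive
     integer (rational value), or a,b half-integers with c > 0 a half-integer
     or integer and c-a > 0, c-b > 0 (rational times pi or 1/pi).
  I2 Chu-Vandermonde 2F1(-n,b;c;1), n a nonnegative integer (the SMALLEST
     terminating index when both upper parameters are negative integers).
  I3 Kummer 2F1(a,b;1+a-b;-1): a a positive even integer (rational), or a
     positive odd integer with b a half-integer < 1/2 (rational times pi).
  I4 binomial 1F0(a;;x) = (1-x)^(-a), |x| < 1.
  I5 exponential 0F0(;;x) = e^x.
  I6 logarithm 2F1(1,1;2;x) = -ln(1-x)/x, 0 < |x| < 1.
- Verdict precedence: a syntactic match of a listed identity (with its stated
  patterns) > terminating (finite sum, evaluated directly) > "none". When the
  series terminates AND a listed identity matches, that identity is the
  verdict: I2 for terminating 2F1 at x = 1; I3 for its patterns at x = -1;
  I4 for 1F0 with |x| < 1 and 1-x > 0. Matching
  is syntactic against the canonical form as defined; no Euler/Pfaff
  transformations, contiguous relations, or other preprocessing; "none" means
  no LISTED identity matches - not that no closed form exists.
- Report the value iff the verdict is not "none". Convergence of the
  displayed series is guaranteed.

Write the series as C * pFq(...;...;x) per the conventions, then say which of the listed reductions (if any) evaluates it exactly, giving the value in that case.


The series (x = 1) is 2F1: upper {1, 5/4}, lower {37/4}, prefactor 6/11. Verdict: Gauss's theorem (I1) applies (x = 1: the Gamma ratio telescopes since c-a-b = 7 > 0 and a = 1 in Z>0). Hence: 9/14.

Key observation: x = 1 and (1)_k (prefactor 6/11) is k! itself.
Adjacent-term ratio: r(k) = 1 * (k+1) (k+5/4) / [(k+37/4) (k+1)] - poly over poly, x = 1 from leading terms; C = 6/11 at k = 0.


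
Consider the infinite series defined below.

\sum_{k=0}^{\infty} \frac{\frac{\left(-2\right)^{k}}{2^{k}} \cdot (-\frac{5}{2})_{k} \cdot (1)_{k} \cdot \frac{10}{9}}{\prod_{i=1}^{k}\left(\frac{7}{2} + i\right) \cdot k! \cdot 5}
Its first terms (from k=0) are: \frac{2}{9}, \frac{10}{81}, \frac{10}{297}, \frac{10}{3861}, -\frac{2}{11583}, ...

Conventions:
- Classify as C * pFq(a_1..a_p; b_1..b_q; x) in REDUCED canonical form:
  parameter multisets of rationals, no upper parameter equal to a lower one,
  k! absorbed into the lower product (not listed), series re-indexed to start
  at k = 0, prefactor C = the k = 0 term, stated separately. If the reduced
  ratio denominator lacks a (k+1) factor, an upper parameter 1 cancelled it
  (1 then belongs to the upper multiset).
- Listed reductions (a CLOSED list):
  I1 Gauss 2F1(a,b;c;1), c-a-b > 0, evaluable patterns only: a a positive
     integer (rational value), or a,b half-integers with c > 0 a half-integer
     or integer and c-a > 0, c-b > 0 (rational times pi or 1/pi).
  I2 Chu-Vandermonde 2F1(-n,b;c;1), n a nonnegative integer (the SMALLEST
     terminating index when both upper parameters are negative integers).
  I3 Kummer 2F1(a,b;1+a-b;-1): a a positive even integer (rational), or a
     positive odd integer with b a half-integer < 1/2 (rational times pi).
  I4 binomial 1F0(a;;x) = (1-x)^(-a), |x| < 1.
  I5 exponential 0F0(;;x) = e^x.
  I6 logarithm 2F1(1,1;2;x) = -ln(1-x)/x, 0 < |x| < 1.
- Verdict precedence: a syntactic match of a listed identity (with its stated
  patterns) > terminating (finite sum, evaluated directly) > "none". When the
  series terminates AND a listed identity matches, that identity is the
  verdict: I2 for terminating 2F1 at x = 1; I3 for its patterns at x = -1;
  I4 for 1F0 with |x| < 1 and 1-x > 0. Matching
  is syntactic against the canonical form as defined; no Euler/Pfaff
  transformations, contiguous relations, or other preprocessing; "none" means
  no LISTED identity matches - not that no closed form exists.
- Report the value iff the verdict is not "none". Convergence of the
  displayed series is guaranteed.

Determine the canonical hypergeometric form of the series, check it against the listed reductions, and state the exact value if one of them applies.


Canonical form: C = \frac{2}{9} times 2F1 with upper {-\frac{5}{2}, 1}, lower {\frac{9}{2}}, x = -1. Verdict: the Kummer evaluation I3 fires (x = -1; c = \frac{9}{2} equals 1+a-b for upper {-\frac{5}{2}, 1}: listed pattern). Hence: \frac{35}{288} \cdot \pi.

The tell: from the first term \frac{2}{9}: the lower running product (C = 2/9) is a rising factorial.
Adjacent-term ratio: r(k) = -1 * (k-\frac{5}{2}) (k+1) / [(k+\frac{9}{2}) (k+1)] - rational in k. x = -1; t_0 = \frac{2}{9}; negate the roots.


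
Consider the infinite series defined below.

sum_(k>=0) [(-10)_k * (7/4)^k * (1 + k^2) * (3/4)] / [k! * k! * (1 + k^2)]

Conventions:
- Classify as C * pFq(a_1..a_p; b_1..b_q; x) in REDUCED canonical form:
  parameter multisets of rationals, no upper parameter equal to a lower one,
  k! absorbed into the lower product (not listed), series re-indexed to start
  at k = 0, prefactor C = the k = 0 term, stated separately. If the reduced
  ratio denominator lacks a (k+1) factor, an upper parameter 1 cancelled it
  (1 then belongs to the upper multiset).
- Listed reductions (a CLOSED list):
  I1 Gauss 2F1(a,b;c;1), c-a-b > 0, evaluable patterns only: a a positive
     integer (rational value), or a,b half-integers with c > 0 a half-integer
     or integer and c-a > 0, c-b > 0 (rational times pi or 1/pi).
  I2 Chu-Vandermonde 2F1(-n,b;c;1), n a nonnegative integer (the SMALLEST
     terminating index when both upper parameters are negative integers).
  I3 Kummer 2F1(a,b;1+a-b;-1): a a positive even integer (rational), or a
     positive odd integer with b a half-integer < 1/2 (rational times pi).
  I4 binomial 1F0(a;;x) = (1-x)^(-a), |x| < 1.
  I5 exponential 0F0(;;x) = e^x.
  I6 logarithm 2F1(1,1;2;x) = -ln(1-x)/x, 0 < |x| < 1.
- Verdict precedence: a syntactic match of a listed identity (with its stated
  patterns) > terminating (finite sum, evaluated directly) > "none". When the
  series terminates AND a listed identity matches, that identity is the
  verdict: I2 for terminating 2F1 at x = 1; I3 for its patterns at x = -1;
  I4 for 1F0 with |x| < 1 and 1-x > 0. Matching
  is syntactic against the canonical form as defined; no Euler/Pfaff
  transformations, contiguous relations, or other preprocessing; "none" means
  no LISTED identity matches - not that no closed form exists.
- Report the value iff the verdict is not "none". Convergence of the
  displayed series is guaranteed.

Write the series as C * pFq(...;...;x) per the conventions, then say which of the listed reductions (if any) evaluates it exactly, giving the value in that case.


Classification (C = 3/4): 1F1 with upper {-10}, lower {1}, argument x = 7/4. Verdict: terminating - no listed pattern fits, but -10 in the upper list cuts the series at k = 10; direct evaluation. Sum: 16566641629/241591910400.

The tell: t_0 being 3/4, the denominator's factorial ratio (prefactor 3/4) is a lower Pochhammer.
Term ratio: r(k) = (7/4) * (k-10) / [(k+1) (k+1)] - rational; roots negated = parameters, x = (7/4), C = 3/4.


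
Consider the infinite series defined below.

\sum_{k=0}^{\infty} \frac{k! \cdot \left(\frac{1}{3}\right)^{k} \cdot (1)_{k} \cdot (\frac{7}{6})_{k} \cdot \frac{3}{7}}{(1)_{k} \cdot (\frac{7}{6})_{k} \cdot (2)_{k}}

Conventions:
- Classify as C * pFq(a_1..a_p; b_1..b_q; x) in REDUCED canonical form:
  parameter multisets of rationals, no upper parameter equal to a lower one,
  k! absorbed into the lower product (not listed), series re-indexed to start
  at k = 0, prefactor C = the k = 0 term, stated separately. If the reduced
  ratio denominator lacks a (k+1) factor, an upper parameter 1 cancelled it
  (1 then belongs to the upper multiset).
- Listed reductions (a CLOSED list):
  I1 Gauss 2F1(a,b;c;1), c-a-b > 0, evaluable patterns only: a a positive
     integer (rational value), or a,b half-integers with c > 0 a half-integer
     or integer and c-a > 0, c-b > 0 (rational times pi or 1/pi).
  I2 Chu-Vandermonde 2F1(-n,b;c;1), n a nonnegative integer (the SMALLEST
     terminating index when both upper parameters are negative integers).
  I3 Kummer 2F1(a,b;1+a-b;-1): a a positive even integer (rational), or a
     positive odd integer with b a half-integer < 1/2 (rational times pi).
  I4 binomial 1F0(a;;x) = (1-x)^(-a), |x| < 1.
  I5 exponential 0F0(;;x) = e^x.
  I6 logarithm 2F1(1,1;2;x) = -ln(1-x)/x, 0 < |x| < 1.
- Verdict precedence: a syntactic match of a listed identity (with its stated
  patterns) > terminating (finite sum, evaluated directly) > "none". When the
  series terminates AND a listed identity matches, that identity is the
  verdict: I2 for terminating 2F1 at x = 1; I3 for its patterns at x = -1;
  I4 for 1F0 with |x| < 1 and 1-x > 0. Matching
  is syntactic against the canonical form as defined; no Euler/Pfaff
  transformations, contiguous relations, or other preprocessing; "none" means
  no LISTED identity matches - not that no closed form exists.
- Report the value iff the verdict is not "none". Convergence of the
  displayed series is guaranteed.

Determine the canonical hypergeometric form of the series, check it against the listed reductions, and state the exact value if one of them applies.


Structural cue: t_0 = \frac{3}{7} here, and (1)_k (prefactor 3/7) is k! itself.
Step ratio: r(k) = \frac{1}{3} * (k+1) (k+1) / [(k+2) (k+1)] - rational in k. x = \frac{1}{3}; t_0 = \frac{3}{7}; negate the roots.

With C = \frac{3}{7}: the canonical form is 2F1(1, 1; 2; \frac{1}{3}). Verdict: the logarithmic series (I6) fires (the logarithm: parameters (1,1;2), x = \frac{1}{3}). Exact value: \left(-\frac{9}{7}\right) \cdot \ln\left(\frac{2}{3}\right).


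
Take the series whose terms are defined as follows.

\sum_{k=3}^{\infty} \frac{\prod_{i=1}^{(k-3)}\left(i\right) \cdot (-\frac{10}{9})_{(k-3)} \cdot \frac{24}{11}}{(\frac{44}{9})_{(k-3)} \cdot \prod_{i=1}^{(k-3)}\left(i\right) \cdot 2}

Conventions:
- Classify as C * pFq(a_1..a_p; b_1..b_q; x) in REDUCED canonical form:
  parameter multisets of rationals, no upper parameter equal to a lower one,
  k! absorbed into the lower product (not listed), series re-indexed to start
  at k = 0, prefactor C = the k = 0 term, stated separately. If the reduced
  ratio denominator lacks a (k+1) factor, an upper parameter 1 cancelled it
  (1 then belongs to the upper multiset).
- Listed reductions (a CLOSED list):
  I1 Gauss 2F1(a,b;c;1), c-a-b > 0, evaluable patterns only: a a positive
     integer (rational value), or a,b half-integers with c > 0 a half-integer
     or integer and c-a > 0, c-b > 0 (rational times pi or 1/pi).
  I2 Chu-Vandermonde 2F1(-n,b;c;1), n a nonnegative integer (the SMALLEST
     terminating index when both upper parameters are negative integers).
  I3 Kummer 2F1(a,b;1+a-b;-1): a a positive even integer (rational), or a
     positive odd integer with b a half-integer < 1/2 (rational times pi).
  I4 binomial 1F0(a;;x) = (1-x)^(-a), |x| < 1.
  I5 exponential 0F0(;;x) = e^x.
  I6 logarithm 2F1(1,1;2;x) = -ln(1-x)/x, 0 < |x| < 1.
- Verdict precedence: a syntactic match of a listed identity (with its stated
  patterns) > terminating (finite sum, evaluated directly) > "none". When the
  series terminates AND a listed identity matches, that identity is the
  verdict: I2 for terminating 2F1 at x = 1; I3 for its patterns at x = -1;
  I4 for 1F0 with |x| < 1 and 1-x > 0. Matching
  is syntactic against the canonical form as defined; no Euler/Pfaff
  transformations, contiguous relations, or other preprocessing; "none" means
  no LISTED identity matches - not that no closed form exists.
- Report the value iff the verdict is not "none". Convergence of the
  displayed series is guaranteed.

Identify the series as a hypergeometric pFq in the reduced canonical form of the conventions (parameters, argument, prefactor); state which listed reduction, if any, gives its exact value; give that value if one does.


Classification (C = \frac{12}{11}): 2F1 with upper {-\frac{10}{9}, 1}, lower {\frac{44}{9}}, argument x = 1. Verdict at x = 1: the Gauss summation I1 matches (x = 1: the Gamma ratio telescopes since c-a-b = 5 > 0 and a = 1 in Z>0). Sum: \frac{28}{33}.

First insight: t_0 = \frac{12}{11} here, and the product of the first k integers (C = 12/11, x = 1) is k!.
Adjacent-term ratio: r(k) = 1 * (k-\frac{10}{9}) (k+1) / [(k+\frac{44}{9}) (k+1)] - rational; roots negated = parameters, x = 1, C = \frac{12}{11}.


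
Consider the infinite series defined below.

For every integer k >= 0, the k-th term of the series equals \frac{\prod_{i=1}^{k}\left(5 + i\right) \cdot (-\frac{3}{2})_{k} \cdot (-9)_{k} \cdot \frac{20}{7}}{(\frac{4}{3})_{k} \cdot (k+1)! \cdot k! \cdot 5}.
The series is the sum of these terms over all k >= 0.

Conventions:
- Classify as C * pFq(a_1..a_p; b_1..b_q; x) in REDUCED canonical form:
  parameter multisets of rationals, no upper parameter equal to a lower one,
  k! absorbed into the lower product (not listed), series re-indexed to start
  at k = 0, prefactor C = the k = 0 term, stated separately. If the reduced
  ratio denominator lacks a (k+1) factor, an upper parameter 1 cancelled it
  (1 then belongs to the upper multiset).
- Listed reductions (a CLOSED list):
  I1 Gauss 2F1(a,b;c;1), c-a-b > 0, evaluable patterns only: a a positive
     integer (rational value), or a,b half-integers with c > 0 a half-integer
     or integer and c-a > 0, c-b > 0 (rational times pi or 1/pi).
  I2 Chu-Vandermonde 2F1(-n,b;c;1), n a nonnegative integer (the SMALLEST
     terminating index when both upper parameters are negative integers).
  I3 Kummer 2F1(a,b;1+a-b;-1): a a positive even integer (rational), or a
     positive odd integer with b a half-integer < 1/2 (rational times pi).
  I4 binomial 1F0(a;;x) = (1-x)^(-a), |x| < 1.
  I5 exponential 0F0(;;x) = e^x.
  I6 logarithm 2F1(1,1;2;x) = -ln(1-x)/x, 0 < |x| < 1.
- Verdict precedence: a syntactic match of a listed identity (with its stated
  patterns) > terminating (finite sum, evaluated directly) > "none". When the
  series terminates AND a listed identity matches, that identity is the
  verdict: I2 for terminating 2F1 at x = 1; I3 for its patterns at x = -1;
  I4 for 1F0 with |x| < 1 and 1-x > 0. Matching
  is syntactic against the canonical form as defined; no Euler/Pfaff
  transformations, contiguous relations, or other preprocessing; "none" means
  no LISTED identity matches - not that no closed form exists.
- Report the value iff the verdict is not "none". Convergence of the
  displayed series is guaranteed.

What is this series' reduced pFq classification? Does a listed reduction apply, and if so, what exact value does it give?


The series (x = 1) is 3F2: upper {-9, -\frac{3}{2}, 6}, lower {\frac{4}{3}, 2}, prefactor \frac{4}{7}. Verdict: terminating - the sum ends at index 9 because -9 is a negative integer; exact evaluation follows. Exact value: \frac{1144226620063}{28327936000}.

Key step: from the first term \frac{4}{7}: the running product (prefactor 4/7) telescopes to a rising factorial.
Term ratio: r(k) = 1 * (k-9) (k-\frac{3}{2}) (k+6) / [(k+\frac{4}{3}) (k+2) (k+1)] - rational; roots negated = parameters, x = 1, C = \frac{4}{7}.


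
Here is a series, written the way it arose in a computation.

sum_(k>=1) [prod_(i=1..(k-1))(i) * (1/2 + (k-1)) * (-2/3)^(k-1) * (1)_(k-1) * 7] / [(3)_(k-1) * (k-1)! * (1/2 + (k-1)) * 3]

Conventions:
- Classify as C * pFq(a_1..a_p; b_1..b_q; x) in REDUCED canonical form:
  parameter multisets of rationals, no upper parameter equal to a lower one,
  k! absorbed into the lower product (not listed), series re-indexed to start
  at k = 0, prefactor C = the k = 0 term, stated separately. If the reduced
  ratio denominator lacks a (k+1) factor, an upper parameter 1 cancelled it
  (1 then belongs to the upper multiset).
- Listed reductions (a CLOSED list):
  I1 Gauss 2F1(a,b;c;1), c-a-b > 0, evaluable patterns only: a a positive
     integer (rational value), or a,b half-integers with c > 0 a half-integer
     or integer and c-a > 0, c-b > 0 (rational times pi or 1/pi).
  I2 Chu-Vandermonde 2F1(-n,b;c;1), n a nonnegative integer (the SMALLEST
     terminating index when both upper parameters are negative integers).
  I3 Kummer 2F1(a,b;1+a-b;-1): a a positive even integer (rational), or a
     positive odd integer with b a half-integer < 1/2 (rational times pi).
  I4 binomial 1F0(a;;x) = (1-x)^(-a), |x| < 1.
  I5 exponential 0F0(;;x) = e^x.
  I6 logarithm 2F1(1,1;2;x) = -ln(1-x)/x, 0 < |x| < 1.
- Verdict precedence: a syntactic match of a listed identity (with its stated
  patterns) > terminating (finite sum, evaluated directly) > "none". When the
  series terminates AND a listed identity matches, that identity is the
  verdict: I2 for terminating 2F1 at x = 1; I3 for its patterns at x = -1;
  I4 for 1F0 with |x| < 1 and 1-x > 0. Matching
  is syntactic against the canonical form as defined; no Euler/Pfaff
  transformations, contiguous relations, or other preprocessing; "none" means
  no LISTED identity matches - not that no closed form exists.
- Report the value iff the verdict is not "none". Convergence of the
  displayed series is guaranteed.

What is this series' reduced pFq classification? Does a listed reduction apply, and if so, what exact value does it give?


The series (x = -2/3) is 2F1: upper {1, 1}, lower {3}, prefactor 7/3. Verdict: none - at argument -2/3 the multisets {1, 1} ; {3} match no listed identity.

The tell: x = (-2/3) and the constant factors (prefactor 7/3) combine into one prefactor.
Step ratio: r(k) = (-2/3) * (k+1) (k+1) / [(k+3) (k+1)] ; factor over Q: parameters, x = (-2/3), and C = 7/3.


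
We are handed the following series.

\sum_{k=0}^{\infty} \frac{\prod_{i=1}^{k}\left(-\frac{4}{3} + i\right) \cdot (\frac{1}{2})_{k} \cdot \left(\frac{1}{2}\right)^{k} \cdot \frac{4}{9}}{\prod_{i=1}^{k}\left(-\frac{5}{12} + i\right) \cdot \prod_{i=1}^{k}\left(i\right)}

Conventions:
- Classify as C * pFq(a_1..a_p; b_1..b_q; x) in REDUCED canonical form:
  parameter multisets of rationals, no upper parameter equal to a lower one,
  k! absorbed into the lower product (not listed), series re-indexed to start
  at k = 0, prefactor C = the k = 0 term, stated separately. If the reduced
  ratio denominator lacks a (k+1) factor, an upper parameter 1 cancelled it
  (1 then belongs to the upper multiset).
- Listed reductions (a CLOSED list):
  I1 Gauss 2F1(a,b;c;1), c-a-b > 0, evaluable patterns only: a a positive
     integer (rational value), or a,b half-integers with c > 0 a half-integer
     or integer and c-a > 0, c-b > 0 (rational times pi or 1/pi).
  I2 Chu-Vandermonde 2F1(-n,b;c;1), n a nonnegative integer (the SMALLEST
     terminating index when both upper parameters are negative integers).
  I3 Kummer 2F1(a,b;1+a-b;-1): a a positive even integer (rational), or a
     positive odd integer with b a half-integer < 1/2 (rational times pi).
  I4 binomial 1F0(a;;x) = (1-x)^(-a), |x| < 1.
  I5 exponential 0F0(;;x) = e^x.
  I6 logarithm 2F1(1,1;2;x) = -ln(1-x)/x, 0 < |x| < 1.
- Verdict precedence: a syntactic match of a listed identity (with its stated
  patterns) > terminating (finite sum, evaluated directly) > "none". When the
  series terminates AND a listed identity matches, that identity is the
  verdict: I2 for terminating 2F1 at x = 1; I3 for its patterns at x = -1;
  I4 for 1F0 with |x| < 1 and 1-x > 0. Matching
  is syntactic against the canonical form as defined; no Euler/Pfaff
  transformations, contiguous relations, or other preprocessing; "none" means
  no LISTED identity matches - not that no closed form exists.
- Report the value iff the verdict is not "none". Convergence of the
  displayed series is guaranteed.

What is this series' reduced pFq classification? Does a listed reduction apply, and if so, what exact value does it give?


This is \frac{4}{9} * 2F1(-\frac{1}{3}, \frac{1}{2}; \frac{7}{12}; \frac{1}{2}) in reduced canonical form. Verdict: no listed reduction: x = \frac{1}{2} and upper {-\frac{1}{3}, \frac{1}{2}} fail every I1-I6 pattern.

Key step: t_0 being \frac{4}{9}, the lower running product (C = 4/9, x = 1/2) is a rising factorial.
Ratio: r(k) = \frac{1}{2} * (k-\frac{1}{3}) (k+\frac{1}{2}) / [(k+\frac{7}{12}) (k+1)] - rational; roots negated = parameters, x = \frac{1}{2}, C = \frac{4}{9}.


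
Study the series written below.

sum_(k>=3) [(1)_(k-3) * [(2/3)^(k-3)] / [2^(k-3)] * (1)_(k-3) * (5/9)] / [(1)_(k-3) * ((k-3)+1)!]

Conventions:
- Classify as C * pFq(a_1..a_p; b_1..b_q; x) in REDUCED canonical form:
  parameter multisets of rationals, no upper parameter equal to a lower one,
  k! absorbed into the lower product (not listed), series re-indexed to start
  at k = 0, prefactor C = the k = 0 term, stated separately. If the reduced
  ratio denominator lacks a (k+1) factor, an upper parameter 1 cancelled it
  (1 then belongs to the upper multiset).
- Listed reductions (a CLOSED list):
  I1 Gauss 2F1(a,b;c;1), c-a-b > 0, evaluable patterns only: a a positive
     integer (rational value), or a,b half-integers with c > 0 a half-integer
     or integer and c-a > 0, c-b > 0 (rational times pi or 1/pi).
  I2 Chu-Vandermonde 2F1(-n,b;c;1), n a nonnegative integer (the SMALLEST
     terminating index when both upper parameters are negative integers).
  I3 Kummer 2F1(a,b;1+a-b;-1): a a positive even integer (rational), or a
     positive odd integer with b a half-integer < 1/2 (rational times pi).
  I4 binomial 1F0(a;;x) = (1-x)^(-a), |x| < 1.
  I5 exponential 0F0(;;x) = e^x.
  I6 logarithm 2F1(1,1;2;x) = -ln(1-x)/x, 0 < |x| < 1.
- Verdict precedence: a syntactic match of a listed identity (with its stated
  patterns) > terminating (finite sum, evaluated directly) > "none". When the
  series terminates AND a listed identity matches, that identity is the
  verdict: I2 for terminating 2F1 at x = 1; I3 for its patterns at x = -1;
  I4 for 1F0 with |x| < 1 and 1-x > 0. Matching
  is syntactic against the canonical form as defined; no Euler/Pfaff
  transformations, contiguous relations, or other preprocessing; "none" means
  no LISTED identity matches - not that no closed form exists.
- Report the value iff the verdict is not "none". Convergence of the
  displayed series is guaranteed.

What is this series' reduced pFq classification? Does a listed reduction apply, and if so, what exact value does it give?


Structural cue: with t_0 = 5/9, the denominator's factorial ratio (prefactor 5/9) is a lower Pochhammer.
Adjacent-term ratio: r(k) = (1/3) * (k+1) (k+1) / [(k+2) (k+1)] ; factor over Q: parameters, x = (1/3), and C = 5/9.

Reduced: x = 1/3, 2F1, upper = {1, 1}, lower = {2}, C = 5/9. Verdict: the I6 logarithm reduction applies (the logarithm: parameters (1,1;2), x = 1/3). Sum: (-5/3) * ln(2/3).


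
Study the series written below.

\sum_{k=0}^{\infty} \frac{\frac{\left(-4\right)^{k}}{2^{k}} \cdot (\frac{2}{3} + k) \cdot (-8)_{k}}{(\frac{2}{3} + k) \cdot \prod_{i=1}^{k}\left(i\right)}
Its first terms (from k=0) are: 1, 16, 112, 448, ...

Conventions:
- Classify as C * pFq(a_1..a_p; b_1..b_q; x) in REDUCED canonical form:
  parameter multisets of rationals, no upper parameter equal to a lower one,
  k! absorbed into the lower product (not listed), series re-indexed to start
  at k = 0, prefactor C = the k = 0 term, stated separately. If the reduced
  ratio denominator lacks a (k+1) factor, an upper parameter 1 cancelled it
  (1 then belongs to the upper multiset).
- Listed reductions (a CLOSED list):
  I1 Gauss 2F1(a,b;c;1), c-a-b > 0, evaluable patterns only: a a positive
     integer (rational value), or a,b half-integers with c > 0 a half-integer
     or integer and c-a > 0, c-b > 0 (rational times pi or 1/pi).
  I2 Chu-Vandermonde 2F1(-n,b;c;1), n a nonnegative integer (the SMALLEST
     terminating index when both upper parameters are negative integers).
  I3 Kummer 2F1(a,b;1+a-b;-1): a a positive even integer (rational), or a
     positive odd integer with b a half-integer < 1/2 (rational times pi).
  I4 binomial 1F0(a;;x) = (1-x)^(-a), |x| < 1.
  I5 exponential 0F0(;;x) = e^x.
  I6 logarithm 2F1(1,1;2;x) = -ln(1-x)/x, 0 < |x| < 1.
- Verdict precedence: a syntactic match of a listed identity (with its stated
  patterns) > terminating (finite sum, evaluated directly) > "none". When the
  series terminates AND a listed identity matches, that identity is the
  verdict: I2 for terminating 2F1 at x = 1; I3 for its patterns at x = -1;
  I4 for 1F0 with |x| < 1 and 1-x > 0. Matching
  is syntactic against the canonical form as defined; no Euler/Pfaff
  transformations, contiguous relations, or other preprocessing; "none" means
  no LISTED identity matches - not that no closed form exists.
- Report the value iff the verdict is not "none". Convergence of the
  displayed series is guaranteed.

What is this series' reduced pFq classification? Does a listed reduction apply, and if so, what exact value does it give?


This is 1 * 1F0(-8; -; -2) in reduced canonical form. Verdict: terminating - upper -8 stops the sum at k = 8; the 9 terms are added exactly. Hence: 6561.

Structural cue: x = -2 and the product of the first k integers (C = 1) is k!.
Term ratio: r(k) = -2 * (k-8) / [(k+1)] ; factor over Q: parameters, x = -2, and C = 1.


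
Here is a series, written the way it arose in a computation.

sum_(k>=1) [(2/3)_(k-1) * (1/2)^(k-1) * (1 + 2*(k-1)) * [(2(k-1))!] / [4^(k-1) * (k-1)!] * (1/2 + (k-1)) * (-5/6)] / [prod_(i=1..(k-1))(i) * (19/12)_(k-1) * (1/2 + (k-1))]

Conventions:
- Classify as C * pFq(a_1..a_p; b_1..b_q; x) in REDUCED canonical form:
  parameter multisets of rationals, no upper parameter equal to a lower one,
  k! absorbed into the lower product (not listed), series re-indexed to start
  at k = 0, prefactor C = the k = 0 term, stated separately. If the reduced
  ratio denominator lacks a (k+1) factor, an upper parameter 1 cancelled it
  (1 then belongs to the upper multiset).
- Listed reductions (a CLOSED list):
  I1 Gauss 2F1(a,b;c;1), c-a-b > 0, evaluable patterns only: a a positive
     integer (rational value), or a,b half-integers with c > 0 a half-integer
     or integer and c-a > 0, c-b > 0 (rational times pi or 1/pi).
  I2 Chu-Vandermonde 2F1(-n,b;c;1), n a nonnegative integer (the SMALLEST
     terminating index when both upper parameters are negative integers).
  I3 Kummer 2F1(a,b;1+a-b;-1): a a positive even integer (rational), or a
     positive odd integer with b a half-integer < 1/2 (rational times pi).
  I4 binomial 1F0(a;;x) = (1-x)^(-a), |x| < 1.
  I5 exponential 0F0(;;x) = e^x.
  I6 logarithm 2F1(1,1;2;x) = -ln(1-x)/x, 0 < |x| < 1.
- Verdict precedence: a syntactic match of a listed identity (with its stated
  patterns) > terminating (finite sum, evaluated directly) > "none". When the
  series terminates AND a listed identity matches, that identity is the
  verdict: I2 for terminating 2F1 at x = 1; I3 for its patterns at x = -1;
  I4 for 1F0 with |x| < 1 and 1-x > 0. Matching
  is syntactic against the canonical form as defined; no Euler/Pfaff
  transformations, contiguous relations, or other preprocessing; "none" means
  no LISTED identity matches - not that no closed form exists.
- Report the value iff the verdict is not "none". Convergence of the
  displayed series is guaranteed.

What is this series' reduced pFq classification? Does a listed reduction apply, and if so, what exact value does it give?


Canonical form: C = -5/6 times 2F1 with upper {2/3, 3/2}, lower {19/12}, x = 1/2. Verdict: none. No listed pattern accepts 2F1(2/3, 3/2; 19/12; 1/2).

The tell: with t_0 = -5/6, striking the common factor k + 1/2 reduces the term (prefactor -5/6).
Consecutive-term ratio: r(k) = (1/2) * (k+2/3) (k+3/2) / [(k+19/12) (k+1)] - rational; roots negated = parameters, x = (1/2), C = -5/6.


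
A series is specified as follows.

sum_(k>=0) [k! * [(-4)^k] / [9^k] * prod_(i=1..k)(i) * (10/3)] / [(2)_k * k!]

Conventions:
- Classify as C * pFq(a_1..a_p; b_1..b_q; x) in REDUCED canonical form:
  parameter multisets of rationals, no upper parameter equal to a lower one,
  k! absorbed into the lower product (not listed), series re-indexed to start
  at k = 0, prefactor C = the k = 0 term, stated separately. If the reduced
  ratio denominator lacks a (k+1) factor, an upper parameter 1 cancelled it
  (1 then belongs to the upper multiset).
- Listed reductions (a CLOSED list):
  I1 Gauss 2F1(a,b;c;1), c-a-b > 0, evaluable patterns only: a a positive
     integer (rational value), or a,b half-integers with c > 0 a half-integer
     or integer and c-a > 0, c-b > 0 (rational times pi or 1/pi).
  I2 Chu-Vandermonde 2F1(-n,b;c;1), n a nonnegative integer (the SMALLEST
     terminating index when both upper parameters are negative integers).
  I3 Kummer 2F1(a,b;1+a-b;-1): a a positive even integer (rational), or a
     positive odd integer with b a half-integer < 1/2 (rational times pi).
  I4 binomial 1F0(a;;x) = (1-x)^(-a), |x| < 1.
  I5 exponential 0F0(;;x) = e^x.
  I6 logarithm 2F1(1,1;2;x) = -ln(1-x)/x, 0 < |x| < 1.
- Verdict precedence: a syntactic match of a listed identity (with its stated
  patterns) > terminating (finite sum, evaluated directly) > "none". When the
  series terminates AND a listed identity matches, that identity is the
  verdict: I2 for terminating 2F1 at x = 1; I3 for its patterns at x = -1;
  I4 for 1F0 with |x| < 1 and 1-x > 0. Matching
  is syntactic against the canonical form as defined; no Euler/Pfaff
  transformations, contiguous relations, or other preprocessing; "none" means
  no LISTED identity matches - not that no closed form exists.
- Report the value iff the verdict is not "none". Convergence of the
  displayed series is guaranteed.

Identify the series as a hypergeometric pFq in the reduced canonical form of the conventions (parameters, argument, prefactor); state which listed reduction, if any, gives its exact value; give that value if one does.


The series (x = -4/9) is 2F1: upper {1, 1}, lower {2}, prefactor 10/3. Verdict (x = -4/9): the I6 logarithm reduction applies (the logarithm: parameters (1,1;2), x = -4/9). Exact value: (15/2) * ln(13/9).

Key observation: x = (-4/9) and the factorial ratio (C = 10/3, x = -4/9) (k+a-1)!/(a-1)! is a rising factorial (a)_k.
Term ratio: r(k) = (-4/9) * (k+1) (k+1) / [(k+2) (k+1)] ; factor over Q: parameters, x = (-4/9), and C = 10/3.
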